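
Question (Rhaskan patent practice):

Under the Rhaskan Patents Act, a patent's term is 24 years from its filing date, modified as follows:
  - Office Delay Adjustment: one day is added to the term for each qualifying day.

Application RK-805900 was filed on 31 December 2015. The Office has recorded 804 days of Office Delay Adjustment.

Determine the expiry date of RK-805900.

Base term: filing date + 24 years → 31 December 2039.
Office Delay Adjustment: +804 days → 14 March 2042.

March 14, 2042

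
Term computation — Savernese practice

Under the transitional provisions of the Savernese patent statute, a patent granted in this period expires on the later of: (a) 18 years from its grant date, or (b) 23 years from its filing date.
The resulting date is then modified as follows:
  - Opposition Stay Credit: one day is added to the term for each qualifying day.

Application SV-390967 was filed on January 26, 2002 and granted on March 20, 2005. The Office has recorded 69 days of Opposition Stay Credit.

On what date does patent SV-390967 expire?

2025-04-05

(a) grant + 18 years → 20 March 2023.
(b) filing + 23 years → 26 January 2025.
Later of the two: 26 January 2025.
Opposition Stay Credit: +69 days → 5 April 2025.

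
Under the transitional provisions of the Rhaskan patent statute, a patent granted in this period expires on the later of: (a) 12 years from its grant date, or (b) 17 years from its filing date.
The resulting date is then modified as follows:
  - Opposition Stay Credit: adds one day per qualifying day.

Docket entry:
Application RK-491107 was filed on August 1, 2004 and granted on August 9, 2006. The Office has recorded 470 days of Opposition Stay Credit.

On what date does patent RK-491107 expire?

2022-11-14

(a) grant + 12 years → 9 August 2018.
(b) filing + 17 years → 1 August 2021.
Later of the two: 1 August 2021.
Opposition Stay Credit: +470 days → 14 November 2022.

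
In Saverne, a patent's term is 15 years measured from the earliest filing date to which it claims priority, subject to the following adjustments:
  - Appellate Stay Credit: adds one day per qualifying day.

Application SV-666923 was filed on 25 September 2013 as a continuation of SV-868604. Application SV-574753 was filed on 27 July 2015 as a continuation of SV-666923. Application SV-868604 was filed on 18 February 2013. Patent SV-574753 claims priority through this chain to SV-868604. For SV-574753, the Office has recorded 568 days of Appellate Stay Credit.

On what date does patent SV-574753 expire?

2029-09-08

Earliest priority filing: 18 February 2013.
Base term: 18 February 2013 + 15 years → 18 February 2028.
Appellate Stay Credit: +568 days → 8 September 2029.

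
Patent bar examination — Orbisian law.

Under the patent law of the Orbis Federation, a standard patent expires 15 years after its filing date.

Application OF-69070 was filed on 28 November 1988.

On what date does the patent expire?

Filing date + 15 years → 28 November 2003.

November 28, 2003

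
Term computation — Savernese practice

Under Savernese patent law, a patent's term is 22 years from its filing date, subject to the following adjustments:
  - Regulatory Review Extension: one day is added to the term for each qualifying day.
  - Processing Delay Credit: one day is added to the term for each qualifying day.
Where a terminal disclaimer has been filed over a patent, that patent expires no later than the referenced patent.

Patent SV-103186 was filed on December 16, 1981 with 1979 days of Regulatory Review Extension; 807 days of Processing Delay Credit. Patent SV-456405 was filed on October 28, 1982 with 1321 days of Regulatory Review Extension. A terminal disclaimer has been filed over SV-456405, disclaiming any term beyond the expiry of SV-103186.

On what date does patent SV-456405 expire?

2008-06-10

Natural term of SV-456405:
  Base: filing + 22 years → 28 October 2004.
  Regulatory Review Extension: +1321 days → 10 June 2008.
Expiry of referenced patent SV-103186:
  Base: filing + 22 years → 16 December 2003.
  Regulatory Review Extension: +1979 days → 17 May 2009.
  Processing Delay Credit: +807 days → 2 August 2011.
Terminal disclaimer: SV-456405 expires on the earlier of 10 June 2008 and 2 August 2011.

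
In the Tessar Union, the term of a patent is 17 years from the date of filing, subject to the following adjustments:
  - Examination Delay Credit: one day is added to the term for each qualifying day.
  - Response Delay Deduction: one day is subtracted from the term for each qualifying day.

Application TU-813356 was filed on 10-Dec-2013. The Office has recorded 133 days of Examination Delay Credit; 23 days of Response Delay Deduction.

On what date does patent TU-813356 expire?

March 30, 2031

Base term: filing date + 17 years → 10 December 2030.
Examination Delay Credit: +133 days → 22 April 2031.
Response Delay Deduction: −23 days → 30 March 2031.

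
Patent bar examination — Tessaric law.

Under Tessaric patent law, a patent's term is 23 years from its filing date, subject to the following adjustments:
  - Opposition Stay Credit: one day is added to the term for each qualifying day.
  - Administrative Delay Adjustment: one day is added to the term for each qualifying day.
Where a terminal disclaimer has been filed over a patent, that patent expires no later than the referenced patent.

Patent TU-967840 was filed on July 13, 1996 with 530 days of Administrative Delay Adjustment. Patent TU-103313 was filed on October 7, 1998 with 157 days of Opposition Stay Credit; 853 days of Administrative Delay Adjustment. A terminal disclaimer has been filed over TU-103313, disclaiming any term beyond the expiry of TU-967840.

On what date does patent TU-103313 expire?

Natural term of TU-103313:
  Base: filing + 23 years → 7 October 2021.
  Opposition Stay Credit: +157 days → 13 March 2022.
  Administrative Delay Adjustment: +853 days → 13 July 2024.
Expiry of referenced patent TU-967840:
  Base: filing + 23 years → 13 July 2019.
  Administrative Delay Adjustment: +530 days → 24 December 2020.
Terminal disclaimer: TU-103313 expires on the earlier of 13 July 2024 and 24 December 2020.

2020-12-24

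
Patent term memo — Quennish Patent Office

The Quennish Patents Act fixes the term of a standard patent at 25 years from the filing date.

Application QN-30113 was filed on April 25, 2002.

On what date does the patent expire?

April 25, 2027

Filing date + 25 years → 25 April 2027.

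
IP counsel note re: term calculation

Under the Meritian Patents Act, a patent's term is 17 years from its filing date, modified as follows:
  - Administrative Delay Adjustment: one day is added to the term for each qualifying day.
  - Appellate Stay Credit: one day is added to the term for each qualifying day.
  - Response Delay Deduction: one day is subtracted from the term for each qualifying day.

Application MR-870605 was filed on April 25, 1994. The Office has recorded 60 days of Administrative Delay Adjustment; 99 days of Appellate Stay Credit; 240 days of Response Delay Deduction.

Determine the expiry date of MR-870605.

February 3, 2011

Base term: filing date + 17 years → 25 April 2011.
Administrative Delay Adjustment: +60 days → 24 June 2011.
Appellate Stay Credit: +99 days → 1 October 2011.
Response Delay Deduction: −240 days → 3 February 2011.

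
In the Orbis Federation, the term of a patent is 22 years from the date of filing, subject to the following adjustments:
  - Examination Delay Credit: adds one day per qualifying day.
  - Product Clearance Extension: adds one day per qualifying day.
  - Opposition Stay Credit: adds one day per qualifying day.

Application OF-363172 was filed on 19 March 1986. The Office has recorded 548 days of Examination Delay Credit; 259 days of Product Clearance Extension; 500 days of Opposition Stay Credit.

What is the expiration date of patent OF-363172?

Base term: filing date + 22 years → 19 March 2008.
Examination Delay Credit: +548 days → 18 September 2009.
Product Clearance Extension: +259 days → 4 June 2010.
Opposition Stay Credit: +500 days → 17 October 2011.

2011-10-17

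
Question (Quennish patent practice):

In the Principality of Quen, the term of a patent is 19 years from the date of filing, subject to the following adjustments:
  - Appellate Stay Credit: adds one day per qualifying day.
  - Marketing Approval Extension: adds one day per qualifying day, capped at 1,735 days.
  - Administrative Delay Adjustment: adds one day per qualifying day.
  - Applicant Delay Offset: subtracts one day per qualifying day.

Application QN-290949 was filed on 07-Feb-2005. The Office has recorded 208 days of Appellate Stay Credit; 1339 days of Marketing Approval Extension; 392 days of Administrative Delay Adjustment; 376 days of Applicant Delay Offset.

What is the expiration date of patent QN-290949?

Base term: filing date + 19 years → 7 February 2024.
Appellate Stay Credit: +208 days → 2 September 2024.
Marketing Approval Extension: 1339 days (within the 1735-day cap) → +1339 days → 3 May 2028.
Administrative Delay Adjustment: +392 days → 30 May 2029.
Applicant Delay Offset: −376 days → 19 May 2028.

May 19, 2028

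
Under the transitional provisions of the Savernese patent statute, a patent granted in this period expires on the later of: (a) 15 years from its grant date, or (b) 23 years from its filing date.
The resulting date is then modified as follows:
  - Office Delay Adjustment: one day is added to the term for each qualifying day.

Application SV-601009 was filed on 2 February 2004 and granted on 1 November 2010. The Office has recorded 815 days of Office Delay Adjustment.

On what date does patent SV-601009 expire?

(a) grant + 15 years → 1 November 2025.
(b) filing + 23 years → 2 February 2027.
Later of the two: 2 February 2027.
Office Delay Adjustment: +815 days → 27 April 2029.

April 27, 2029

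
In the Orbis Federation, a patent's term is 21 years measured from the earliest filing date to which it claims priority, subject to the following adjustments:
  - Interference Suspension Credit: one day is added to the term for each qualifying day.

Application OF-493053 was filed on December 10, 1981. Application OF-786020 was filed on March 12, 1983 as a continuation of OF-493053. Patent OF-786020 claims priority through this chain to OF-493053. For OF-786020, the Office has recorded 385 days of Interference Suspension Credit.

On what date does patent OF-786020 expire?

December 30, 2003

Earliest priority filing: 10 December 1981.
Base term: 10 December 1981 + 21 years → 10 December 2002.
Interference Suspension Credit: +385 days → 30 December 2003.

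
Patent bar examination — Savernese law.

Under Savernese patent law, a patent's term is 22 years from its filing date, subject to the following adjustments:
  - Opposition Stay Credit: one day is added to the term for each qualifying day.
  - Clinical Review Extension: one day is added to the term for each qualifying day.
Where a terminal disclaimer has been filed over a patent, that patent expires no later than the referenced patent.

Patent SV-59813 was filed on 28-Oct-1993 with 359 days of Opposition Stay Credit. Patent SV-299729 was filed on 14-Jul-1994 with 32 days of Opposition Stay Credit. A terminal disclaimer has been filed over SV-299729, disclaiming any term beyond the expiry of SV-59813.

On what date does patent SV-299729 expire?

Natural term of SV-299729:
  Base: filing + 22 years → 14 July 2016.
  Opposition Stay Credit: +32 days → 15 August 2016.
Expiry of referenced patent SV-59813:
  Base: filing + 22 years → 28 October 2015.
  Opposition Stay Credit: +359 days → 21 October 2016.
Terminal disclaimer: SV-299729 expires on the earlier of 15 August 2016 and 21 October 2016.

2016-08-15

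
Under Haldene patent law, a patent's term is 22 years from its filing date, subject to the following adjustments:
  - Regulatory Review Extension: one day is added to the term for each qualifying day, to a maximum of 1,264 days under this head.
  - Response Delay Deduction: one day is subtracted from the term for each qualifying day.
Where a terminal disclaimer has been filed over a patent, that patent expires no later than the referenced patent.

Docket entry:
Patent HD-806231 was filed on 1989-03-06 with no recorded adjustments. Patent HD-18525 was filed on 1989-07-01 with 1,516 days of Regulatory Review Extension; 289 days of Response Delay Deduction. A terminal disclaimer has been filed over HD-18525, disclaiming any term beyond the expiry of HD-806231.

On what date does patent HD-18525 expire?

Natural term of HD-18525:
  Base: filing + 22 years → 1 July 2011.
  Regulatory Review Extension: 1516 days claimed exceeds the 1264-day cap, so +1264 days → 16 December 2014.
  Response Delay Deduction: −289 days → 2 March 2014.
Expiry of referenced patent HD-806231:
  Base: filing + 22 years → 6 March 2011.
Terminal disclaimer: HD-18525 expires on the earlier of 2 March 2014 and 6 March 2011.

March 6, 2011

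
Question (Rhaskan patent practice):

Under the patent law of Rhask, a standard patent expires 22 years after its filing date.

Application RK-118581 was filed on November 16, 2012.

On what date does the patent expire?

Filing date + 22 years → 16 November 2034.

November 16, 2034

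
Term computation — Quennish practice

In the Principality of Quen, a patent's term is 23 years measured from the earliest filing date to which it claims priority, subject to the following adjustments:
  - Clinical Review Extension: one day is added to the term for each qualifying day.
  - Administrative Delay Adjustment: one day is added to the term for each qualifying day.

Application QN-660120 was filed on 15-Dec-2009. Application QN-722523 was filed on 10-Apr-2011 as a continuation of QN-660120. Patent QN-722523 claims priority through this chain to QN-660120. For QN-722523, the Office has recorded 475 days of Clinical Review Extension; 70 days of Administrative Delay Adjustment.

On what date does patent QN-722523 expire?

Earliest priority filing: 15 December 2009.
Base term: 15 December 2009 + 23 years → 15 December 2032.
Clinical Review Extension: +475 days → 4 April 2034.
Administrative Delay Adjustment: +70 days → 13 June 2034.

2034-06-13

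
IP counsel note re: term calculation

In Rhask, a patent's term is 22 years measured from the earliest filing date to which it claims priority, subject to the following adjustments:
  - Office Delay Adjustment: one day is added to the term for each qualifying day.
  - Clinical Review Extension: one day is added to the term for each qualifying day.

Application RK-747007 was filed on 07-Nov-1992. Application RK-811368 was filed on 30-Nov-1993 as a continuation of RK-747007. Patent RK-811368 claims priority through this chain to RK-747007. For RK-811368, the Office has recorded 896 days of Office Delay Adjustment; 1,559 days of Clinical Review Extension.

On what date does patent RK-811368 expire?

Earliest priority filing: 7 November 1992.
Base term: 7 November 1992 + 22 years → 7 November 2014.
Office Delay Adjustment: +896 days → 21 April 2017.
Clinical Review Extension: +1559 days → 28 July 2021.

July 28, 2021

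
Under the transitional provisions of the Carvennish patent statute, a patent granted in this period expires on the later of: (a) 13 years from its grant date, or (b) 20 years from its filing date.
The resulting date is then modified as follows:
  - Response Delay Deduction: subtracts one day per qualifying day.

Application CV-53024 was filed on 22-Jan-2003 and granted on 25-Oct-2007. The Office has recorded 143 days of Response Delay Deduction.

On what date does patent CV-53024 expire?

(a) grant + 13 years → 25 October 2020.
(b) filing + 20 years → 22 January 2023.
Later of the two: 22 January 2023.
Response Delay Deduction: −143 days → 1 September 2022.

September 1, 2022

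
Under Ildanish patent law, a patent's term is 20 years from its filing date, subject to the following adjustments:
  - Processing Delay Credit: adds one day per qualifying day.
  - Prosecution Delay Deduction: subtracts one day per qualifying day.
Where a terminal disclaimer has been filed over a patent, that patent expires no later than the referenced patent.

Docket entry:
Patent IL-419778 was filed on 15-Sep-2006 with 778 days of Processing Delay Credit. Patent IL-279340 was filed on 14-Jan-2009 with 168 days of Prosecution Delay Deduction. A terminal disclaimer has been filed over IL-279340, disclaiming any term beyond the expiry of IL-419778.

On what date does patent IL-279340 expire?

Natural term of IL-279340:
  Base: filing + 20 years → 14 January 2029.
  Prosecution Delay Deduction: −168 days → 30 July 2028.
Expiry of referenced patent IL-419778:
  Base: filing + 20 years → 15 September 2026.
  Processing Delay Credit: +778 days → 1 November 2028.
Terminal disclaimer: IL-279340 expires on the earlier of 30 July 2028 and 1 November 2028.

2028-07-30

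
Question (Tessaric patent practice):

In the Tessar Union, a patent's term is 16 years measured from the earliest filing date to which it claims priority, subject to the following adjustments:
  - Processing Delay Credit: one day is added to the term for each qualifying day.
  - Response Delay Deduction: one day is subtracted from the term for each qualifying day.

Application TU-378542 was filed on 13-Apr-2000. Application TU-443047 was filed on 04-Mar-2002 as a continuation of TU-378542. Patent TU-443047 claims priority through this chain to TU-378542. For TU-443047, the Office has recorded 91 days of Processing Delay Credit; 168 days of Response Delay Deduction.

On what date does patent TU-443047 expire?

Earliest priority filing: 13 April 2000.
Base term: 13 April 2000 + 16 years → 13 April 2016.
Processing Delay Credit: +91 days → 13 July 2016.
Response Delay Deduction: −168 days → 27 January 2016.

January 27, 2016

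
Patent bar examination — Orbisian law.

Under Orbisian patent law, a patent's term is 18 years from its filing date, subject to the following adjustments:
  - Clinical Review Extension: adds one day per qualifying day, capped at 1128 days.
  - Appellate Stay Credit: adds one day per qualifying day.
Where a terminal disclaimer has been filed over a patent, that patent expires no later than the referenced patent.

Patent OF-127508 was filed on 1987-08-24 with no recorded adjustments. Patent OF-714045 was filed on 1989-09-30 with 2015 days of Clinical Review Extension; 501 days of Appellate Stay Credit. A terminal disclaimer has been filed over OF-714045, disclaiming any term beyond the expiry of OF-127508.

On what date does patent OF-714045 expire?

2005-08-24

Natural term of OF-714045:
  Base: filing + 18 years → 30 September 2007.
  Clinical Review Extension: 2015 days claimed exceeds the 1128-day cap, so +1128 days → 1 November 2010.
  Appellate Stay Credit: +501 days → 16 March 2012.
Expiry of referenced patent OF-127508:
  Base: filing + 18 years → 24 August 2005.
Terminal disclaimer: OF-714045 expires on the earlier of 16 March 2012 and 24 August 2005.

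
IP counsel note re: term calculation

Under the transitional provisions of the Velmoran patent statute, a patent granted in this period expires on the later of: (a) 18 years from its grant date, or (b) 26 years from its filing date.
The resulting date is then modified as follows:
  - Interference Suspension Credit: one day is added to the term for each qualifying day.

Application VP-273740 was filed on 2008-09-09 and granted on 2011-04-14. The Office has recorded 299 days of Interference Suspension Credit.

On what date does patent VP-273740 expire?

2035-07-05

(a) grant + 18 years → 14 April 2029.
(b) filing + 26 years → 9 September 2034.
Later of the two: 9 September 2034.
Interference Suspension Credit: +299 days → 5 July 2035.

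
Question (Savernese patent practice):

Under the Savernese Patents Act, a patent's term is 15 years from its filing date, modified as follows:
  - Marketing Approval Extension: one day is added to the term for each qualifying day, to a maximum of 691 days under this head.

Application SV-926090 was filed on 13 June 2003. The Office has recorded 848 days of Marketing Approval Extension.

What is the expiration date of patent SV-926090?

Base term: filing date + 15 years → 13 June 2018.
Marketing Approval Extension: 848 days claimed exceeds the 691-day cap, so +691 days → 4 May 2020.

2020-05-04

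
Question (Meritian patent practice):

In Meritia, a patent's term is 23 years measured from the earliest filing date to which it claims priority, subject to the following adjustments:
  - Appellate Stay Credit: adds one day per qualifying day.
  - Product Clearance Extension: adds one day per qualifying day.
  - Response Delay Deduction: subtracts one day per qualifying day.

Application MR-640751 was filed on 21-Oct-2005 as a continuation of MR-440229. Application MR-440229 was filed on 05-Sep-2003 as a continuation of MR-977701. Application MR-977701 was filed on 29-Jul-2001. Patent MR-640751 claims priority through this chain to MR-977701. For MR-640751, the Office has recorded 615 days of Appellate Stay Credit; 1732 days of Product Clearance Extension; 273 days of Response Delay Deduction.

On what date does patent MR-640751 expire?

2030-04-03

Earliest priority filing: 29 July 2001.
Base term: 29 July 2001 + 23 years → 29 July 2024.
Appellate Stay Credit: +615 days → 5 April 2026.
Product Clearance Extension: +1732 days → 1 January 2031.
Response Delay Deduction: −273 days → 3 April 2030.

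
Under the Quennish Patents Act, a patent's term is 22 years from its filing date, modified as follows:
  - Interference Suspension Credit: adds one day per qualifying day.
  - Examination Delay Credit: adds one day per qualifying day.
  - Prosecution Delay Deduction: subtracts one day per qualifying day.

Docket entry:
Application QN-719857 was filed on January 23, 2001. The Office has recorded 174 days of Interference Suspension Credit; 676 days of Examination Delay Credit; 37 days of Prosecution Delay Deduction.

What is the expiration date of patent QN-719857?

Base term: filing date + 22 years → 23 January 2023.
Interference Suspension Credit: +174 days → 16 July 2023.
Examination Delay Credit: +676 days → 22 May 2025.
Prosecution Delay Deduction: −37 days → 15 April 2025.

April 15, 2025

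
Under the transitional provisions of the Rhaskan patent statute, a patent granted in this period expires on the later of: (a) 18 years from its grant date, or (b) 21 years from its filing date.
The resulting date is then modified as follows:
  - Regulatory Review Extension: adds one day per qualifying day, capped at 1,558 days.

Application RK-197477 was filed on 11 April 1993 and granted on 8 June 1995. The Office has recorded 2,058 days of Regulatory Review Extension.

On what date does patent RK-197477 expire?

2018-07-17

(a) grant + 18 years → 8 June 2013.
(b) filing + 21 years → 11 April 2014.
Later of the two: 11 April 2014.
Regulatory Review Extension: 2058 days claimed exceeds the 1558-day cap, so +1558 days → 17 July 2018.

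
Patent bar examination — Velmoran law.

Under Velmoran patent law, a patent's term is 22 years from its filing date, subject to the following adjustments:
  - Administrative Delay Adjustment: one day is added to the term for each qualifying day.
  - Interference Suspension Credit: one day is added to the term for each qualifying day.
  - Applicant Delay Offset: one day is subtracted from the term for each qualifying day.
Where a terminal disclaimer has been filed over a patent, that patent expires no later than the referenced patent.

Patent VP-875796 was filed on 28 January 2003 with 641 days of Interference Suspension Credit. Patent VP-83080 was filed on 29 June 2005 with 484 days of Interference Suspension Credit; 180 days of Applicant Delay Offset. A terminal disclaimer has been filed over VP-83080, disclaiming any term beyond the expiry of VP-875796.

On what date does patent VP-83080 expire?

2026-10-31

Natural term of VP-83080:
  Base: filing + 22 years → 29 June 2027.
  Interference Suspension Credit: +484 days → 25 October 2028.
  Applicant Delay Offset: −180 days → 28 April 2028.
Expiry of referenced patent VP-875796:
  Base: filing + 22 years → 28 January 2025.
  Interference Suspension Credit: +641 days → 31 October 2026.
Terminal disclaimer: VP-83080 expires on the earlier of 28 April 2028 and 31 October 2026.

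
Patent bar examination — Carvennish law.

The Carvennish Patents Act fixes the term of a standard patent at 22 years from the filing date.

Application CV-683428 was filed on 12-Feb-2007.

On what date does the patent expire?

Filing date + 22 years → 12 February 2029.

2029-02-12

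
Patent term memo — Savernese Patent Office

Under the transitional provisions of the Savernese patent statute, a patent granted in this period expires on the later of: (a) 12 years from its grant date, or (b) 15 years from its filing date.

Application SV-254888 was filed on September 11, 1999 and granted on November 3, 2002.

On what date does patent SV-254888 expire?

November 3, 2014

(a) grant + 12 years → 3 November 2014.
(b) filing + 15 years → 11 September 2014.
Later of the two: 3 November 2014.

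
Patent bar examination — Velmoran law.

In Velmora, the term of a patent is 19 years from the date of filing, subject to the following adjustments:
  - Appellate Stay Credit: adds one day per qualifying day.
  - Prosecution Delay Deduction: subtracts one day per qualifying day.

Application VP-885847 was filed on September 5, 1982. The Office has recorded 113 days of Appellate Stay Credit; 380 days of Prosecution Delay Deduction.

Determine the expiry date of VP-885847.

December 12, 2000

Base term: filing date + 19 years → 5 September 2001.
Appellate Stay Credit: +113 days → 27 December 2001.
Prosecution Delay Deduction: −380 days → 12 December 2000.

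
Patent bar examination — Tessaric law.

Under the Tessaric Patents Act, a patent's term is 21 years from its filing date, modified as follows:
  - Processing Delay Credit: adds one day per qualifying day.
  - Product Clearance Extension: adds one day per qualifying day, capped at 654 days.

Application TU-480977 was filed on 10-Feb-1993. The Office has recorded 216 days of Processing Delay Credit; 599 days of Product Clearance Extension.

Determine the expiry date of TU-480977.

May 5, 2016

Base term: filing date + 21 years → 10 February 2014.
Processing Delay Credit: +216 days → 14 September 2014.
Product Clearance Extension: 599 days (within the 654-day cap) → +599 days → 5 May 2016.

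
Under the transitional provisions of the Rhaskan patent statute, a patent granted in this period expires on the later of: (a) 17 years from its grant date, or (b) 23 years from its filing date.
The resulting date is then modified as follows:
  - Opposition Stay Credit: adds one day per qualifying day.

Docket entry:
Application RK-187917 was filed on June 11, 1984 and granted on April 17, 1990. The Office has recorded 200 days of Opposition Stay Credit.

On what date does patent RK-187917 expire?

December 28, 2007

(a) grant + 17 years → 17 April 2007.
(b) filing + 23 years → 11 June 2007.
Later of the two: 11 June 2007.
Opposition Stay Credit: +200 days → 28 December 2007.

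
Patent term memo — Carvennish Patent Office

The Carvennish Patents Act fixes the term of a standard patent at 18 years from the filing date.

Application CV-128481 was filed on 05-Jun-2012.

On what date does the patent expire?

2030-06-05

Filing date + 18 years → 5 June 2030.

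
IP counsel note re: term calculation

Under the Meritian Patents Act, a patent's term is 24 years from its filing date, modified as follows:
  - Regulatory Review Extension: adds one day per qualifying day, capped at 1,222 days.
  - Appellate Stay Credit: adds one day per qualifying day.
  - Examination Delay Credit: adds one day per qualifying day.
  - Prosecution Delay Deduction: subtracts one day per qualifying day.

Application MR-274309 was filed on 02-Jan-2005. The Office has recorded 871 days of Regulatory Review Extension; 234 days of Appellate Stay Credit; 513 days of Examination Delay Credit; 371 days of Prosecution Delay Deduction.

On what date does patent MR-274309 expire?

Base term: filing date + 24 years → 2 January 2029.
Regulatory Review Extension: 871 days (within the 1222-day cap) → +871 days → 23 May 2031.
Appellate Stay Credit: +234 days → 12 January 2032.
Examination Delay Credit: +513 days → 8 June 2033.
Prosecution Delay Deduction: −371 days → 2 June 2032.

2032-06-02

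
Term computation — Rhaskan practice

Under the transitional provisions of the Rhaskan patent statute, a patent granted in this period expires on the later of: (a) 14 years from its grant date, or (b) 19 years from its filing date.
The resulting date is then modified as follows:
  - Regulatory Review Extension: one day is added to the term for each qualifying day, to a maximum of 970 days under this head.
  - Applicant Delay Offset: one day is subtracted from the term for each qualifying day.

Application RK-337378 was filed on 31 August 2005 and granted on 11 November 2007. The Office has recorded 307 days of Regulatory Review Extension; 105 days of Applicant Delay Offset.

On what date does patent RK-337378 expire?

(a) grant + 14 years → 11 November 2021.
(b) filing + 19 years → 31 August 2024.
Later of the two: 31 August 2024.
Regulatory Review Extension: 307 days (within the 970-day cap) → +307 days → 4 July 2025.
Applicant Delay Offset: −105 days → 21 March 2025.

March 21, 2025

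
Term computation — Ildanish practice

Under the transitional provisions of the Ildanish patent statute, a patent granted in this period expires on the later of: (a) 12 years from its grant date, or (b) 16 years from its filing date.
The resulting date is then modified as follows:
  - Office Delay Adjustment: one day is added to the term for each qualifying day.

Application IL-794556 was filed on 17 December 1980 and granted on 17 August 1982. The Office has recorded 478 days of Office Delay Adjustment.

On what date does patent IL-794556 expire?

April 9, 1998

(a) grant + 12 years → 17 August 1994.
(b) filing + 16 years → 17 December 1996.
Later of the two: 17 December 1996.
Office Delay Adjustment: +478 days → 9 April 1998.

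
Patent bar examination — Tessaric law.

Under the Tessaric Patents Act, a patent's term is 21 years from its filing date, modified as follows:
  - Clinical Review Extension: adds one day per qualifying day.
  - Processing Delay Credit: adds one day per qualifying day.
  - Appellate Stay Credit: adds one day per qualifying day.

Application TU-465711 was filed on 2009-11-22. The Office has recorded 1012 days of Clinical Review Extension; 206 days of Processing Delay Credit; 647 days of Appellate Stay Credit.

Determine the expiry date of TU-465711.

December 31, 2035

Base term: filing date + 21 years → 22 November 2030.
Clinical Review Extension: +1012 days → 30 August 2033.
Processing Delay Credit: +206 days → 24 March 2034.
Appellate Stay Credit: +647 days → 31 December 2035.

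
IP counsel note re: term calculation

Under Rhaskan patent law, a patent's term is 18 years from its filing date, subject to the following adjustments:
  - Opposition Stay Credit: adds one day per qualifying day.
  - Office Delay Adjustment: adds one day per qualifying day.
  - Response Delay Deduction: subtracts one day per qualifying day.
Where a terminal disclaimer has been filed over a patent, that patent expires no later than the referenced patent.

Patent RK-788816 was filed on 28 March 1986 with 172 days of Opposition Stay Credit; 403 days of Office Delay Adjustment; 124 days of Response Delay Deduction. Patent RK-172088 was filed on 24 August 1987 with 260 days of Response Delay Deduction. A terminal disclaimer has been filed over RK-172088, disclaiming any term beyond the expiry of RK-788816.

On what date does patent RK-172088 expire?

Natural term of RK-172088:
  Base: filing + 18 years → 24 August 2005.
  Response Delay Deduction: −260 days → 7 December 2004.
Expiry of referenced patent RK-788816:
  Base: filing + 18 years → 28 March 2004.
  Opposition Stay Credit: +172 days → 16 September 2004.
  Office Delay Adjustment: +403 days → 24 October 2005.
  Response Delay Deduction: −124 days → 22 June 2005.
Terminal disclaimer: RK-172088 expires on the earlier of 7 December 2004 and 22 June 2005.

2004-12-07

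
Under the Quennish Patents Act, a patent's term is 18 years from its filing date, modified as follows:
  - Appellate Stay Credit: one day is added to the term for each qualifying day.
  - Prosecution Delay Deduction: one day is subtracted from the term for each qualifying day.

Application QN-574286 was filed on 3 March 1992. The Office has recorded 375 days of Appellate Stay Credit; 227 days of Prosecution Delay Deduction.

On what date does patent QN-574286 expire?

2010-07-29

Base term: filing date + 18 years → 3 March 2010.
Appellate Stay Credit: +375 days → 13 March 2011.
Prosecution Delay Deduction: −227 days → 29 July 2010.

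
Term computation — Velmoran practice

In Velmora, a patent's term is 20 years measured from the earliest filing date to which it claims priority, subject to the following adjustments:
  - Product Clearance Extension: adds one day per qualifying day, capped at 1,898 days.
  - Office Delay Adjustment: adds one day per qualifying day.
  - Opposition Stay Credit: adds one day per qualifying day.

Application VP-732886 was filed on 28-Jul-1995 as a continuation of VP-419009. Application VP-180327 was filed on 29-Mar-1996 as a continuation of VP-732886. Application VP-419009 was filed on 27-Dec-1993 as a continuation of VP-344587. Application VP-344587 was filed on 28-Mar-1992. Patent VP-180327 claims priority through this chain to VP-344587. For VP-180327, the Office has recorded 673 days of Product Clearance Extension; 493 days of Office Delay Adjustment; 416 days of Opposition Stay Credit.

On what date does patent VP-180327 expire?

July 27, 2016

Earliest priority filing: 28 March 1992.
Base term: 28 March 1992 + 20 years → 28 March 2012.
Product Clearance Extension: 673 days (within the 1898-day cap) → +673 days → 30 January 2014.
Office Delay Adjustment: +493 days → 7 June 2015.
Opposition Stay Credit: +416 days → 27 July 2016.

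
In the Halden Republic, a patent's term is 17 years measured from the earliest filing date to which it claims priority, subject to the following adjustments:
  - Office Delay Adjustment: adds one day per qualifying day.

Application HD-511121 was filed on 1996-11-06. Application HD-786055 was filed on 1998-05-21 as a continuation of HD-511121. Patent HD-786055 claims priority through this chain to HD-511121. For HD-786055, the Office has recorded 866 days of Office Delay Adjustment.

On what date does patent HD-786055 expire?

2016-03-21

Earliest priority filing: 6 November 1996.
Base term: 6 November 1996 + 17 years → 6 November 2013.
Office Delay Adjustment: +866 days → 21 March 2016.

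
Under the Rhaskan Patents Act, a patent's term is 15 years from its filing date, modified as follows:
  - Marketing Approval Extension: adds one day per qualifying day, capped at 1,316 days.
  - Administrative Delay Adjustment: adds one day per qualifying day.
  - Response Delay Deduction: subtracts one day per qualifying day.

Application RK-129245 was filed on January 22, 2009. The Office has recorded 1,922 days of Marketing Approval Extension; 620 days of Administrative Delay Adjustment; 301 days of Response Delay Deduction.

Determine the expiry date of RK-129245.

July 14, 2028

Base term: filing date + 15 years → 22 January 2024.
Marketing Approval Extension: 1922 days claimed exceeds the 1316-day cap, so +1316 days → 30 August 2027.
Administrative Delay Adjustment: +620 days → 11 May 2029.
Response Delay Deduction: −301 days → 14 July 2028.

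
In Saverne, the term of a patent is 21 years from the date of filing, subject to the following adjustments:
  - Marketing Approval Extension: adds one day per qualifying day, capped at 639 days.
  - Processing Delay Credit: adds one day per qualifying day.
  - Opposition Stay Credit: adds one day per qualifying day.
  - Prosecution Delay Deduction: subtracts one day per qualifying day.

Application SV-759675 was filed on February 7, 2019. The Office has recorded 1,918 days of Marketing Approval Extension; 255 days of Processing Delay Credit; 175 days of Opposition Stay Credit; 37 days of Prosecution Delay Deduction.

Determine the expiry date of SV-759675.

December 5, 2042

Base term: filing date + 21 years → 7 February 2040.
Marketing Approval Extension: 1918 days claimed exceeds the 639-day cap, so +639 days → 7 November 2041.
Processing Delay Credit: +255 days → 20 July 2042.
Opposition Stay Credit: +175 days → 11 January 2043.
Prosecution Delay Deduction: −37 days → 5 December 2042.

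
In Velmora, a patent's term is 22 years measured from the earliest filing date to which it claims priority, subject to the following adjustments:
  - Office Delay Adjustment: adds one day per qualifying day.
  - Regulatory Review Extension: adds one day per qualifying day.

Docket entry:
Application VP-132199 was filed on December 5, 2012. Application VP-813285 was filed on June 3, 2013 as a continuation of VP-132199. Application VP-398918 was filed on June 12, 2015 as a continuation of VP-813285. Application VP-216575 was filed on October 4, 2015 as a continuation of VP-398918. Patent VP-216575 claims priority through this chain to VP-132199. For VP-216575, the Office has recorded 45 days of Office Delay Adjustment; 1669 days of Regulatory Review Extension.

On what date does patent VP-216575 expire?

Earliest priority filing: 5 December 2012.
Base term: 5 December 2012 + 22 years → 5 December 2034.
Office Delay Adjustment: +45 days → 19 January 2035.
Regulatory Review Extension: +1669 days → 15 August 2039.

2039-08-15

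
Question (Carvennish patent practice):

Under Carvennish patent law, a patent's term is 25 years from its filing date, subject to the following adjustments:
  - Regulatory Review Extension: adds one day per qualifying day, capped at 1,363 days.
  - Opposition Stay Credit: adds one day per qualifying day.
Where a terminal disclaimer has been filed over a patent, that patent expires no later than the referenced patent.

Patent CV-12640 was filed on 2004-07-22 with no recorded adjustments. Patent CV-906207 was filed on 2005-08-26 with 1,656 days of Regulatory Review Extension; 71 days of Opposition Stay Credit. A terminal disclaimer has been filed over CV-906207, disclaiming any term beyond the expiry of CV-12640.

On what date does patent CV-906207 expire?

Natural term of CV-906207:
  Base: filing + 25 years → 26 August 2030.
  Regulatory Review Extension: 1656 days claimed exceeds the 1363-day cap, so +1363 days → 20 May 2034.
  Opposition Stay Credit: +71 days → 30 July 2034.
Expiry of referenced patent CV-12640:
  Base: filing + 25 years → 22 July 2029.
Terminal disclaimer: CV-906207 expires on the earlier of 30 July 2034 and 22 July 2029.

July 22, 2029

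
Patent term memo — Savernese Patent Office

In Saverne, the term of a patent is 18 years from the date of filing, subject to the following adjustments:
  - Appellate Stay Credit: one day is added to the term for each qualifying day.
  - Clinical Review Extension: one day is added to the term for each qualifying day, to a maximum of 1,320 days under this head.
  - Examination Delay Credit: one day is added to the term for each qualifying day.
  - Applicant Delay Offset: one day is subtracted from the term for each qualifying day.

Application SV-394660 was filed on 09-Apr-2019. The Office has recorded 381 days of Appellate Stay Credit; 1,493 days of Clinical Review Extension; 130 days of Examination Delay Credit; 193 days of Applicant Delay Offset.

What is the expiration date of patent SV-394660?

Base term: filing date + 18 years → 9 April 2037.
Appellate Stay Credit: +381 days → 25 April 2038.
Clinical Review Extension: 1493 days claimed exceeds the 1320-day cap, so +1320 days → 5 December 2041.
Examination Delay Credit: +130 days → 14 April 2042.
Applicant Delay Offset: −193 days → 3 October 2041.

October 3, 2041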